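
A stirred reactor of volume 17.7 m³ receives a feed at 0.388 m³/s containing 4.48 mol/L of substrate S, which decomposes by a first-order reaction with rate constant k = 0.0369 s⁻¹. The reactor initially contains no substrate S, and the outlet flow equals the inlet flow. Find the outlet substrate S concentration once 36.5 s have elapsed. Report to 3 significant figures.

1.47 mol/L

Accumulation = in − out − consumed: V dC/dt = Q C_in − Q C − k V C.
dC/dt = (Q/V) C_in − (Q/V + k) C; effective rate a = Q/V + k = 0.021921 + 0.0369 = 0.058821 s⁻¹.
C_ss = Q C_in/(Q + kV) = 1.6696 mol/L; C(t) = C_ss + (C₀ − C_ss) e^(−a t).
C(36.5) = 1.6696 + (-1.6696)·e^(−0.058821·36.5) = 1.6696 + (-1.6696)·0.11684 = 1.4745 mol/L.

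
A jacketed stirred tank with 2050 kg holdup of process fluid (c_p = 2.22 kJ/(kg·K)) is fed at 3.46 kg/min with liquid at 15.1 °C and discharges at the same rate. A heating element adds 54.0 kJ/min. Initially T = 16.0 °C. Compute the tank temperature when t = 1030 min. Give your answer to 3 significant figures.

21.1 °C

First-law balance (no shaft work): M c_p dT/dt = ṁ c_p (T_in − T) + 54.0.
Rearrange: dT/dt = (T_ss − T)/τ with τ = M/ṁ = 592.49 min and T_ss = T_in + Q̇/(ṁ c_p) = 22.130 °C.
Integrating: T(t) = T_ss + (T₀ − T_ss) e^(−t/τ).
T(1030) = 22.130 + (-6.1302)·e^(−1030/592.49) = 22.130 + (-6.1302)·0.17579 = 21.053 °C.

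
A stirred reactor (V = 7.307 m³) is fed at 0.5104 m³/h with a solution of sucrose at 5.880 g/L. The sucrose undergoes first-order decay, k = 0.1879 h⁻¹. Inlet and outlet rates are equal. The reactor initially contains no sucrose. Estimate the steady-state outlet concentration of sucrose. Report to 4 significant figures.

1.593 g/L

Species balance: V dC/dt = Q C_in − Q C − k V C.
Steady state (dC/dt = 0): C_ss = Q C_in/(Q + kV) = C_in/(1 + kV/Q).
C_ss = 0.5104·5.880/(0.5104 + 0.1879·7.307) = 3.00115/1.88339 = 1.59349 g/L.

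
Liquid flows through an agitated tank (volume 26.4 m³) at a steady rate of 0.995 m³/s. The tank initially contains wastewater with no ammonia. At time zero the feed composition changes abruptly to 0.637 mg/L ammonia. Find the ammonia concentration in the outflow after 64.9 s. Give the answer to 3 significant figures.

Unsteady species balance (constant V, well mixed): V dC/dt = Q(C_in − C).
Time constant τ = V/Q = 26.4/0.995 = 26.533 s.
This is linear first-order; C(t) = C_in + (C₀ − C_in) e^(−t/τ).
C(64.9) = 0.637 + (0 − 0.637)·e^(−64.9/26.533) = 0.637 + (-0.63700)·0.086636 = 0.58181 mg/L.

0.582 mg/L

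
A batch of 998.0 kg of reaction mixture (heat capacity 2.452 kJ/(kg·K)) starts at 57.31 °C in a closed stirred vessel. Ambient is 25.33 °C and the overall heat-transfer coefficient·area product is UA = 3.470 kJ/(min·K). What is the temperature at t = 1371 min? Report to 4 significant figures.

Energy balance: M c_p dT/dt = −UA(T − T_amb).
dT/dt = (T_ss − T)/τ with T_ss = T_amb = 25.3300 °C, τ = M c_p/UA = 998.0·2.452/3.470 = 705.215 min.
Solution: T(t) = T_ss + (T₀ − T_ss) e^(−t/τ).
T(1371) = 25.3300 + (31.9800)·0.143118 = 29.9069 °C.

29.91 °C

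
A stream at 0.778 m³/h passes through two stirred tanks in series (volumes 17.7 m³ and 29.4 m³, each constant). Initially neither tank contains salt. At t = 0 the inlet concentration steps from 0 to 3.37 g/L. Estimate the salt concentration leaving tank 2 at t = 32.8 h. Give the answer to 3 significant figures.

1.02 g/L

Each tank obeys Vᵢ dCᵢ/dt = Q(Cᵢ₋₁ − Cᵢ), so τᵢ = Vᵢ/Q.
τ₁ = 17.7/0.778 = 22.751 h; τ₂ = 29.4/0.778 = 37.789 h.
Tank 1: C₁ = C_in(1 − e^(−t/τ₁)). Tank 2 (τ₁ ≠ τ₂): C₂ = C_in[1 − (τ₁ e^(−t/τ₁) − τ₂ e^(−t/τ₂))/(τ₁ − τ₂)].
At t = 32.8: e^(−t/τ₁) = 0.23652, e^(−t/τ₂) = 0.41980.
C₂ = 3.37·[1 − (22.751·0.23652 − 37.789·0.41980)/(-15.039)] = 3.37·0.30293 = 1.0209 g/L.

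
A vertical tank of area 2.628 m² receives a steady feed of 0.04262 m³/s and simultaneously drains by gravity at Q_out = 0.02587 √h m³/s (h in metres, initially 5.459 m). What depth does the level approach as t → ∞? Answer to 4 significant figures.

A dh/dt = Q_in − 0.02587 √h. Steady state requires inflow = outflow:
Q_in = 0.02587 √h_ss ⇒ √h_ss = 0.04262/0.02587 = 1.64747.
h_ss = 1.64747² = 2.71415 m. (Since h₀ = 5.459 m > h_ss, the level will fall toward this value.)

2.714 m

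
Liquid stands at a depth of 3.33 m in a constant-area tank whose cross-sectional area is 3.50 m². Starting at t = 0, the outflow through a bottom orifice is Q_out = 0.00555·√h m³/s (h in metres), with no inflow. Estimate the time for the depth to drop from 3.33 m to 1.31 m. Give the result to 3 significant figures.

Volume balance on the tank: A dh/dt = −0.00555 √h.
This is separable: 2 d(√h)/dt = −0.00555/A, so √h = √h₀ − (0.00555/(2A)) t.
t = 2A(√h₀ − √h)/0.00555 = 2·3.50·(√3.33 − √1.31)/0.00555
  = 7.0000 × (1.8248 − 1.1446) / 0.00555 = 858.01 s.

858 s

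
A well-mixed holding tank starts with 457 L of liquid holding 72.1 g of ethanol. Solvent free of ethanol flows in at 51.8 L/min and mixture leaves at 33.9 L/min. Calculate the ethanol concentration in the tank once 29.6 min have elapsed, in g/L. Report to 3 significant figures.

0.0170 g/L

Total volume: dV/dt = Q_in − Q_out = 17.900 L/min, so V(t) = 457 + 17.900 t and V(29.6) = 986.84 L.
Species balance (pure solvent in): dm/dt = −Q_out · m/V(t).
dm/m = −Q_out dt/(V₀ + 17.900 t); integrating gives ln(m/m₀) = −(Q_out/(Q_in−Q_out)) ln(V/V₀).
m = m₀ (V₀/V)^(Q_out/(Q_in−Q_out)) = 72.1 × (457/986.84)^(1.8939) = 16.779 g.
C = m/V = 16.779/986.84 = 0.017003 g/L.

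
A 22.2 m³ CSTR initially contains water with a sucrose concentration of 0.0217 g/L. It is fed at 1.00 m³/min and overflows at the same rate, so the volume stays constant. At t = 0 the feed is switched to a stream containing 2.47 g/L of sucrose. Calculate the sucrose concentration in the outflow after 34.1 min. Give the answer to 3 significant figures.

Accumulation = in − out for the solute gives V dC/dt = Q(C_in − C).
So dC/dt = (C_in − C)/τ with τ = V/Q = 22.2/1.00 = 22.200 min.
C approaches C_in exponentially: C(t) = C_in + (C₀ − C_in) e^(−t/τ).
C(34.1) = 2.47 + (0.0217 − 2.47)·e^(−34.1/22.200) = 2.47 + (-2.4483)·0.21523 = 1.9430 g/L.

1.94 g/L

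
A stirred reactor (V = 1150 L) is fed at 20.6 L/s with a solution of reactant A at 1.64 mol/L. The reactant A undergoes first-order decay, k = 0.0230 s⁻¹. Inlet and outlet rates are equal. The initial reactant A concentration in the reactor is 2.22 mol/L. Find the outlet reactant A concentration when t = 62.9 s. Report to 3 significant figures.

Accumulation = in − out − consumed: V dC/dt = Q C_in − Q C − k V C.
This is linear with rate a = Q/V + k = 0.040913 s⁻¹.
C_ss = Q C_in/(Q + kV) = 0.71804 mol/L; C(t) = C_ss + (C₀ − C_ss) e^(−a t).
C(62.9) = 0.71804 + (1.5020)·e^(−0.040913·62.9) = 0.71804 + (1.5020)·0.076273 = 0.83260 mol/L.

0.833 mol/L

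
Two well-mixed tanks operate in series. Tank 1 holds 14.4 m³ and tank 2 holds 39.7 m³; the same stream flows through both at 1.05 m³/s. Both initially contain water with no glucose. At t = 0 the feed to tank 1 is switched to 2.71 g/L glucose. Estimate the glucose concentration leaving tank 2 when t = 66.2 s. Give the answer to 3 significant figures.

Each tank obeys Vᵢ dCᵢ/dt = Q(Cᵢ₋₁ − Cᵢ), so τᵢ = Vᵢ/Q.
τ₁ = 14.4/1.05 = 13.714 s; τ₂ = 39.7/1.05 = 37.810 s.
Tank 1: C₁ = C_in(1 − e^(−t/τ₁)). Tank 2 (τ₁ ≠ τ₂): C₂ = C_in[1 − (τ₁ e^(−t/τ₁) − τ₂ e^(−t/τ₂))/(τ₁ − τ₂)].
At t = 66.2: e^(−t/τ₁) = 0.0080098, e^(−t/τ₂) = 0.17362.
C₂ = 2.71·[1 − (13.714·0.0080098 − 37.810·0.17362)/(-24.095)] = 2.71·0.73212 = 1.9840 g/L.

1.98 g/L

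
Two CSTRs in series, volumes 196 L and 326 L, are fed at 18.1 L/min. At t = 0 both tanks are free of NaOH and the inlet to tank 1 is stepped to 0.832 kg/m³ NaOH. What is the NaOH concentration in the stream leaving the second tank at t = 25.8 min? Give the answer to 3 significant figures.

0.450 kg/m³

Species balance on tank i: dCᵢ/dt = (Cᵢ₋₁ − Cᵢ)/τᵢ with τᵢ = Vᵢ/Q.
τ₁ = 196/18.1 = 10.829 min; τ₂ = 326/18.1 = 18.011 min.
Solving the cascade with C₁(0)=C₂(0)=0 gives C₂(t) = C_in[1 − (τ₁ e^(−t/τ₁) − τ₂ e^(−t/τ₂))/(τ₁ − τ₂)].
At t = 25.8: e^(−t/τ₁) = 0.092315, e^(−t/τ₂) = 0.23872.
C₂ = 0.832·[1 − (10.829·0.092315 − 18.011·0.23872)/(-7.1823)] = 0.832·0.54054 = 0.44973 kg/m³.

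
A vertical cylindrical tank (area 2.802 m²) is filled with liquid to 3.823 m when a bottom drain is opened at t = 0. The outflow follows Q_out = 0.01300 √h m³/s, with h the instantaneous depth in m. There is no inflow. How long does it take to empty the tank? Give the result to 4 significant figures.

Mass balance (ρ constant): A dh/dt = −0.01300 √h.
Separate and integrate: 2(√h − √h₀) = −(0.01300/A) t.
Set h = 0: 2√h₀ = (0.01300/A) t_empty ⇒ t_empty = 2A√h₀/0.01300.
t_empty = 2·2.802·√3.823/0.01300 = 5.60400·1.95525/0.01300 = 842.863 s.

842.9 s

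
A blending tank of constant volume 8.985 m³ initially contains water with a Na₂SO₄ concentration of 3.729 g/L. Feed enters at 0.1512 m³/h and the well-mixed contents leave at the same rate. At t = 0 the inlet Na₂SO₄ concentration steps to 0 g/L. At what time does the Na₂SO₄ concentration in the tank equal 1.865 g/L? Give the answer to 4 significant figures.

41.17 h

Mass balance on the solute (V constant): V dC/dt = Q(C_in − C), so τ = V/Q = 59.4246 h.
C(t) = C_in + (C₀ − C_in) e^(−t/τ). Set C = 1.865 and solve for t:
e^(−t/τ) = (C − C_in)/(C₀ − C_in) = (1.865 − 0)/(3.729 − 0) = 0.500134
t = −τ ln(…) = 59.4246 × 0.692879 = 41.1741 h.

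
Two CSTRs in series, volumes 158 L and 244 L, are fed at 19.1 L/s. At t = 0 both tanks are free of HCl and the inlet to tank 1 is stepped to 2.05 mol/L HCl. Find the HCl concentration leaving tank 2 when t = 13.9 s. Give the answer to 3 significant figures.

0.792 mol/L

Each tank obeys Vᵢ dCᵢ/dt = Q(Cᵢ₋₁ − Cᵢ), so τᵢ = Vᵢ/Q.
τ₁ = 158/19.1 = 8.2723 s; τ₂ = 244/19.1 = 12.775 s.
Solving the cascade with C₁(0)=C₂(0)=0 gives C₂(t) = C_in[1 − (τ₁ e^(−t/τ₁) − τ₂ e^(−t/τ₂))/(τ₁ − τ₂)].
At t = 13.9: e^(−t/τ₁) = 0.18632, e^(−t/τ₂) = 0.33686.
C₂ = 2.05·[1 − (8.2723·0.18632 − 12.775·0.33686)/(-4.5026)] = 2.05·0.38654 = 0.79241 mol/L.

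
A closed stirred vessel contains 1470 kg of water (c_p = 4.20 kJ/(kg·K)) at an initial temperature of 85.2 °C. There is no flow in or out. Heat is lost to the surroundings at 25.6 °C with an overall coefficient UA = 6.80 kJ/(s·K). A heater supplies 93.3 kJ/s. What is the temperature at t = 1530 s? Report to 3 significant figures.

Energy balance: M c_p dT/dt = −UA(T − T_amb) + Q̇.
dT/dt = (T_ss − T)/τ with T_ss = T_amb + Q̇/UA = 25.6 + 93.3/6.80 = 39.321 °C, τ = M c_p/UA = 1470·4.20/6.80 = 907.94 s.
This is linear first-order; T(t) = T_ss + (T₀ − T_ss) e^(−t/τ).
T(1530) = 39.321 + (45.879)·0.18542 = 47.828 °C.

47.8 °C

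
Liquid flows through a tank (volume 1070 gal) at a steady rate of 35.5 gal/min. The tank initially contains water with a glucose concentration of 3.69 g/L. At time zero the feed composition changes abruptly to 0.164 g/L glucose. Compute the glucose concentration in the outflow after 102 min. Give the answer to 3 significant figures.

Unsteady species balance (constant V, well mixed): V dC/dt = Q(C_in − C).
So dC/dt = (C_in − C)/τ with τ = V/Q = 1070/35.5 = 30.141 min.
This is linear first-order; C(t) = C_in + (C₀ − C_in) e^(−t/τ).
C(102) = 0.164 + (3.69 − 0.164)·e^(−102/30.141) = 0.164 + (3.5260)·0.033908 = 0.28356 g/L.

0.284 g/L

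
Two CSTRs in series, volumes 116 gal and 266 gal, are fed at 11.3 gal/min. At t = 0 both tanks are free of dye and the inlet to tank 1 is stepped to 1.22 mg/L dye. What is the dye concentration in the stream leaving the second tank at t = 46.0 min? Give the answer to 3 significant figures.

Species balance on tank i: dCᵢ/dt = (Cᵢ₋₁ − Cᵢ)/τᵢ with τᵢ = Vᵢ/Q.
τ₁ = 116/11.3 = 10.265 min; τ₂ = 266/11.3 = 23.540 min.
Solving the cascade with C₁(0)=C₂(0)=0 gives C₂(t) = C_in[1 − (τ₁ e^(−t/τ₁) − τ₂ e^(−t/τ₂))/(τ₁ − τ₂)].
At t = 46.0: e^(−t/τ₁) = 0.011322, e^(−t/τ₂) = 0.14169.
C₂ = 1.22·[1 − (10.265·0.011322 − 23.540·0.14169)/(-13.274)] = 1.22·0.75750 = 0.92415 mg/L.

0.924 mg/L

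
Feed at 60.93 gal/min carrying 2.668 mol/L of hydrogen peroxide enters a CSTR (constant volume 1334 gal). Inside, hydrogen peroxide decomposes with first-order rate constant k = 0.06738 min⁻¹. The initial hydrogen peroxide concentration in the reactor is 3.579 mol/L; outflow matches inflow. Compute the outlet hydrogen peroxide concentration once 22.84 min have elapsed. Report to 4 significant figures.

Accumulation = in − out − consumed: V dC/dt = Q C_in − Q C − k V C.
dC/dt = (Q/V) C_in − (Q/V + k) C; effective rate a = Q/V + k = 0.0456747 + 0.06738 = 0.113055 min⁻¹.
C_ss = Q C_in/(Q + kV) = 1.07789 mol/L; C(t) = C_ss + (C₀ − C_ss) e^(−a t).
C(22.84) = 1.07789 + (2.50111)·e^(−0.113055·22.84) = 1.07789 + (2.50111)·0.0756099 = 1.26699 mol/L.

1.267 mol/L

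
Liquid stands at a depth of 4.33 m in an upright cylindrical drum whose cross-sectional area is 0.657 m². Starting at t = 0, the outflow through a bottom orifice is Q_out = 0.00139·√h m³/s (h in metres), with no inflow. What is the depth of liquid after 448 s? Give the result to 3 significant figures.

2.58 m

A dh/dt = −Q_out = −0.00139 √h.
Separate and integrate: 2(√h − √h₀) = −(0.00139/A) t.
√h = √4.33 − 0.00139·448/(2·0.657) = 2.0809 − 0.47391 = 1.6070.
h = 1.6070² = 2.5823 m.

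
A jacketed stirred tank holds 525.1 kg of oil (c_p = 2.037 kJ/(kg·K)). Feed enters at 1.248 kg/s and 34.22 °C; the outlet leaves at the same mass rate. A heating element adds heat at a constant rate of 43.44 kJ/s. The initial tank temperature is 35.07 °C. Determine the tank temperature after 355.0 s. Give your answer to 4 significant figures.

44.32 °C

First-law balance (no shaft work): M c_p dT/dt = ṁ c_p (T_in − T) + 43.44.
τ = M/ṁ = 420.753 s; T_ss = T_in + Q̇/(ṁ c_p) = 34.22 + 43.44/(1.248·2.037) = 51.3077 °C.
T approaches T_ss exponentially: T(t) = T_ss + (T₀ − T_ss) e^(−t/τ).
T(355.0) = 51.3077 + (-16.2377)·e^(−355.0/420.753) = 51.3077 + (-16.2377)·0.430105 = 44.3238 °C.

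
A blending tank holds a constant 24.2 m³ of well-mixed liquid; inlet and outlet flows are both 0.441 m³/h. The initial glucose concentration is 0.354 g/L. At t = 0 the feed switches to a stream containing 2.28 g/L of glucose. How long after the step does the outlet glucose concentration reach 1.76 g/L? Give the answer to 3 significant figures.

Accumulation = in − out for the solute gives V dC/dt = Q(C_in − C), so τ = V/Q = 54.875 h.
C(t) = C_in + (C₀ − C_in) e^(−t/τ). Set C = 1.76 and solve for t:
e^(−t/τ) = (C − C_in)/(C₀ − C_in) = (1.76 − 2.28)/(0.354 − 2.28) = 0.26999
t = −τ ln(…) = 54.875 × 1.3094 = 71.852 h.

71.9 h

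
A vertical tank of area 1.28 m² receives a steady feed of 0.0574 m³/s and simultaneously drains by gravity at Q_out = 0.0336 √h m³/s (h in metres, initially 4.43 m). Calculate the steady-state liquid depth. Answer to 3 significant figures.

2.92 m

Level balance: A dh/dt = 0.0574 − 0.0336 √h. Setting dh/dt = 0:
Q_in = 0.0336 √h_ss ⇒ √h_ss = 0.0574/0.0336 = 1.7083.
h_ss = 1.7083² = 2.9184 m. (Since h₀ = 4.43 m > h_ss, the level will fall toward this value.)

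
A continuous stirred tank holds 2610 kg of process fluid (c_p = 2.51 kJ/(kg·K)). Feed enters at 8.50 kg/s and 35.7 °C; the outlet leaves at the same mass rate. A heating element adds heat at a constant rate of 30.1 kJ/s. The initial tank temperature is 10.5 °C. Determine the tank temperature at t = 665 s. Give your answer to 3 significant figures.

34.1 °C

M c_p dT/dt = ṁ c_p (T_in − T) + Q̇.
τ = M/ṁ = 307.06 s; T_ss = T_in + Q̇/(ṁ c_p) = 35.7 + 30.1/(8.50·2.51) = 37.111 °C.
T approaches T_ss exponentially: T(t) = T_ss + (T₀ − T_ss) e^(−t/τ).
T(665) = 37.111 + (-26.611)·e^(−665/307.06) = 37.111 + (-26.611)·0.11467 = 34.059 °C.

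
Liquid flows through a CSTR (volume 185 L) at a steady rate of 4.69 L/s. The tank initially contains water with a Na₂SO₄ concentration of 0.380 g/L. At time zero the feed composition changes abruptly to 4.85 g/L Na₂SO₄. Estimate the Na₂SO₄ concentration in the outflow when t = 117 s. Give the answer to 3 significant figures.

4.62 g/L

Species balance on the tank: V dC/dt = Q(C_in − C).
Time constant τ = V/Q = 185/4.69 = 39.446 s.
This is linear first-order; C(t) = C_in + (C₀ − C_in) e^(−t/τ).
C(117) = 4.85 + (0.380 − 4.85)·e^(−117/39.446) = 4.85 + (-4.4700)·0.051503 = 4.6198 g/L.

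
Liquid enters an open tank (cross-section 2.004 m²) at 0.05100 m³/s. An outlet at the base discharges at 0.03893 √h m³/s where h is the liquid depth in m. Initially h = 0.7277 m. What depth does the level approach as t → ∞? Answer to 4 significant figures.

1.716 m

Level balance: A dh/dt = 0.05100 − 0.03893 √h. Setting dh/dt = 0:
Q_in = 0.03893 √h_ss ⇒ √h_ss = 0.05100/0.03893 = 1.31004.
h_ss = 1.31004² = 1.71621 m. (Since h₀ = 0.7277 m < h_ss, the level will rise toward this value.)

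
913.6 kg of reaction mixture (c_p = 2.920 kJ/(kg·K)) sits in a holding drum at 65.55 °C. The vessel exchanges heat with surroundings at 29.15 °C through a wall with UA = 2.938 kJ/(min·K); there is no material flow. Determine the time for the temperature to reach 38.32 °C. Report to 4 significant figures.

1252 min

M c_p dT/dt = −UA(T − T_amb).
τ = M c_p/UA = 908.003 min; T_ss = T_amb = 29.1500 °C.
T(t) = T_ss + (T₀ − T_ss)e^(−t/τ); set T = 38.32:
t = −τ ln[(T − T_ss)/(T₀ − T_ss)] = −908.003 · ln(0.251923) = 1251.80 min.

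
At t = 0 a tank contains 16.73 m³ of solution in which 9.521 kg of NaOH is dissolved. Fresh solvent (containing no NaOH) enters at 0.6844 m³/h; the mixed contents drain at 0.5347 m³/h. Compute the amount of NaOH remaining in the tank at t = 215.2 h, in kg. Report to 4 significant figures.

0.2058 kg

Total volume: dV/dt = Q_in − Q_out = 0.149700 m³/h, so V(t) = 16.73 + 0.149700 t and V(215.2) = 48.9454 m³.
Solute balance: dm/dt = 0 − Q_out C = −Q_out m/V(t).
dm/m = −Q_out dt/(V₀ + 0.149700 t); integrating gives ln(m/m₀) = −(Q_out/(Q_in−Q_out)) ln(V/V₀).
m = m₀ (V₀/V)^(Q_out/(Q_in−Q_out)) = 9.521 × (16.73/48.9454)^(3.57181) = 0.205800 kg.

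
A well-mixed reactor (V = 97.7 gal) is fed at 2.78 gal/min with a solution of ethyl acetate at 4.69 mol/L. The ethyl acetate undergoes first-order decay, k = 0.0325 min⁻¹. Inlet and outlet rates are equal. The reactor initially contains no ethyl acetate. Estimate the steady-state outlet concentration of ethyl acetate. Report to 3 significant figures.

V dC/dt = Q(C_in − C) − k V C.
At steady state: 0 = Q C_in − (Q + kV) C_ss, so C_ss = Q C_in/(Q + kV).
C_ss = 2.78·4.69/(2.78 + 0.0325·97.7) = 13.038/5.9552 = 2.1894 mol/L.

2.19 mol/L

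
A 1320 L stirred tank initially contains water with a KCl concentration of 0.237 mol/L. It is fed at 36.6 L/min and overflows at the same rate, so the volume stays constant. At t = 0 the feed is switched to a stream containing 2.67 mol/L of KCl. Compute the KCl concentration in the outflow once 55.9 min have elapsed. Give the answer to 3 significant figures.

2.15 mol/L

Mass balance on the solute (V constant): V dC/dt = Q(C_in − C).
So dC/dt = (C_in − C)/τ with τ = V/Q = 1320/36.6 = 36.066 min.
Solution: C(t) = C_in + (C₀ − C_in) e^(−t/τ).
C(55.9) = 2.67 + (0.237 − 2.67)·e^(−55.9/36.066) = 2.67 + (-2.4330)·0.21226 = 2.1536 mol/L.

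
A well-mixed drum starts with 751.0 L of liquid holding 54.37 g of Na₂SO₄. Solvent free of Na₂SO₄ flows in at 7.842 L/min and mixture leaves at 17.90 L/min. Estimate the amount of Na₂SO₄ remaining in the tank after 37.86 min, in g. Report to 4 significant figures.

15.44 g

Let m(t) be the amount of Na₂SO₄. Volume: V(t) = V₀ + (Q_in − Q_out) t = 751.0 − 10.0580 t; V(37.86) = 370.204 L.
Solute balance: dm/dt = 0 − Q_out C = −Q_out m/V(t).
dm/m = −Q_out dt/(V₀ − 10.0580 t); integrating gives ln(m/m₀) = −(Q_out/(Q_in−Q_out)) ln(V/V₀).
m = m₀ (V₀/V)^(Q_out/(Q_in−Q_out)) = 54.37 × (751.0/370.204)^(-1.77968) = 15.4399 g.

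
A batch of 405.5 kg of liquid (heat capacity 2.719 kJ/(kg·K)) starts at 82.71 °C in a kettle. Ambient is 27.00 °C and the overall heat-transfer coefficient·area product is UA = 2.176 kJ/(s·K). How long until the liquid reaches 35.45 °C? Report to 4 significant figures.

Unsteady energy balance on the tank contents: M c_p dT/dt = −UA(T − T_amb).
τ = M c_p/UA = 506.689 s; T_ss = T_amb = 27.0000 °C.
T(t) = T_ss + (T₀ − T_ss)e^(−t/τ); set T = 35.45:
t = −τ ln[(T − T_ss)/(T₀ − T_ss)] = −506.689 · ln(0.151678) = 955.611 s.

955.6 s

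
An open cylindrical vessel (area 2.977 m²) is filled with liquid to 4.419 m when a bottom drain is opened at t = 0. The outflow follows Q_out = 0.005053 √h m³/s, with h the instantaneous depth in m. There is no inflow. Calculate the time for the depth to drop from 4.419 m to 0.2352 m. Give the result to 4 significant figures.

1906 s

A dh/dt = −Q_out = −0.005053 √h.
∫ h^(−1/2) dh = −(0.005053/A) ∫ dt, giving 2√h = 2√h₀ − (0.005053/A) t.
t = 2A(√h₀ − √h)/0.005053 = 2·2.977·(√4.419 − √0.2352)/0.005053
  = 5.95400 × (2.10214 − 0.484974) / 0.005053 = 1905.52 s.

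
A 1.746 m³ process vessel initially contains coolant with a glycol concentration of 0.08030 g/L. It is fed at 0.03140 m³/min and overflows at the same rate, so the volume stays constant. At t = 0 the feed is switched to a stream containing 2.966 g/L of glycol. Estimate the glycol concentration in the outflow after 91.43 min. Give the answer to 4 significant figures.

Transient balance on the dissolved component: V dC/dt = Q(C_in − C).
Time constant τ = V/Q = 1.746/0.03140 = 55.6051 min.
C approaches C_in exponentially: C(t) = C_in + (C₀ − C_in) e^(−t/τ).
C(91.43) = 2.966 + (0.08030 − 2.966)·e^(−91.43/55.6051) = 2.966 + (-2.88570)·0.193153 = 2.40862 g/L.

2.409 g/L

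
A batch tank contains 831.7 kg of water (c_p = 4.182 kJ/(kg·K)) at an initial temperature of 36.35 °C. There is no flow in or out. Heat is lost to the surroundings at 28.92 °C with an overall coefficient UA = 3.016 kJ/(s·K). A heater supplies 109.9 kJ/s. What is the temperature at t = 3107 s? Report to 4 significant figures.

Heat balance on the well-mixed liquid: M c_p dT/dt = −UA(T − T_amb) + Q̇.
dT/dt = (T_ss − T)/τ with T_ss = T_amb + Q̇/UA = 28.92 + 109.9/3.016 = 65.3590 °C, τ = M c_p/UA = 831.7·4.182/3.016 = 1153.24 s.
This is linear first-order; T(t) = T_ss + (T₀ − T_ss) e^(−t/τ).
T(3107) = 65.3590 + (-29.0090)·0.0675998 = 63.3980 °C.

63.40 °C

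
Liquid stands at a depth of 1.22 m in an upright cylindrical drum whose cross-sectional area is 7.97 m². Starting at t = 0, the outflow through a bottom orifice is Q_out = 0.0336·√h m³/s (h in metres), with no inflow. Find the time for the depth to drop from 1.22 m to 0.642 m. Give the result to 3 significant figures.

Unsteady balance on liquid volume: A dh/dt = −0.0336 √h.
∫ h^(−1/2) dh = −(0.0336/A) ∫ dt, giving 2√h = 2√h₀ − (0.0336/A) t.
t = 2A(√h₀ − √h)/0.0336 = 2·7.97·(√1.22 − √0.642)/0.0336
  = 15.940 × (1.1045 − 0.80125) / 0.0336 = 143.88 s.

144 s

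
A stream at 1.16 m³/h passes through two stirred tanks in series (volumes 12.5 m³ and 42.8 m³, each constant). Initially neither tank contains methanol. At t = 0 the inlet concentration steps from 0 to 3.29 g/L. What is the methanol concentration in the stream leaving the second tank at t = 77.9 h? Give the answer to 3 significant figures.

2.73 g/L

Time constants: τᵢ = Vᵢ/Q for each well-mixed tank.
τ₁ = 12.5/1.16 = 10.776 h; τ₂ = 42.8/1.16 = 36.897 h.
Solving the cascade with C₁(0)=C₂(0)=0 gives C₂(t) = C_in[1 − (τ₁ e^(−t/τ₁) − τ₂ e^(−t/τ₂))/(τ₁ − τ₂)].
At t = 77.9: e^(−t/τ₁) = 0.00072516, e^(−t/τ₂) = 0.12108.
C₂ = 3.29·[1 − (10.776·0.00072516 − 36.897·0.12108)/(-26.121)] = 3.29·0.82927 = 2.7283 g/L.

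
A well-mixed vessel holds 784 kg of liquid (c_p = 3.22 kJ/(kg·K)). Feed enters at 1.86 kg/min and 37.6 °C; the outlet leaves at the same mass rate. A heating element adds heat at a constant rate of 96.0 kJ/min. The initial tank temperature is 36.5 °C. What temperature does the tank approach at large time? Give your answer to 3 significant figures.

53.6 °C

M c_p dT/dt = ṁ c_p (T_in − T) + Q̇.
At steady state dT/dt = 0 ⇒ T_ss = T_in + Q̇/(ṁ c_p) = 37.6 + 96.0/(1.86·3.22) = 53.629 °C.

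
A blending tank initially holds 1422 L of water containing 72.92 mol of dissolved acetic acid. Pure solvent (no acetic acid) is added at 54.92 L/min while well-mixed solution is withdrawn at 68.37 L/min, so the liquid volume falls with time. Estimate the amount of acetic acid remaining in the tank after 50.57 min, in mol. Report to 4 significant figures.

2.669 mol

Let m(t) be the amount of acetic acid. Volume: V(t) = V₀ + (Q_in − Q_out) t = 1422 − 13.4500 t; V(50.57) = 741.833 L.
Species balance (pure solvent in): dm/dt = −Q_out · m/V(t).
Separate: dm/m = −Q_out dt/V(t) ⇒ ln(m/m₀) = −(Q_out/(Q_in−Q_out)) ln(V/V₀).
m = m₀ (V₀/V)^(Q_out/(Q_in−Q_out)) = 72.92 × (1422/741.833)^(-5.08327) = 2.66900 mol.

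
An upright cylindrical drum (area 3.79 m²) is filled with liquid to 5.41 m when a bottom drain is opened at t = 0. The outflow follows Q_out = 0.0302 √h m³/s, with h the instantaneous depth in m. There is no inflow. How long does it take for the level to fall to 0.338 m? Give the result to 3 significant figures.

Unsteady balance on liquid volume: A dh/dt = −0.0302 √h.
Separate and integrate: 2(√h − √h₀) = −(0.0302/A) t.
t = 2A(√h₀ − √h)/0.0302 = 2·3.79·(√5.41 − √0.338)/0.0302
  = 7.5800 × (2.3259 − 0.58138) / 0.0302 = 437.87 s.

438 s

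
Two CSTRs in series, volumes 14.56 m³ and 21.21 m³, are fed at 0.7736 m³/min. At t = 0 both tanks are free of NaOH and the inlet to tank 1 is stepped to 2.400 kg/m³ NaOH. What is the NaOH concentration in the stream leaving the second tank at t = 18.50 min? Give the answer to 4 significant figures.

0.4680 kg/m³

Each tank obeys Vᵢ dCᵢ/dt = Q(Cᵢ₋₁ − Cᵢ), so τᵢ = Vᵢ/Q.
τ₁ = 14.56/0.7736 = 18.8211 min; τ₂ = 21.21/0.7736 = 27.4173 min.
Tank 1: C₁ = C_in(1 − e^(−t/τ₁)). Tank 2 (τ₁ ≠ τ₂): C₂ = C_in[1 − (τ₁ e^(−t/τ₁) − τ₂ e^(−t/τ₂))/(τ₁ − τ₂)].
At t = 18.50: e^(−t/τ₁) = 0.374209, e^(−t/τ₂) = 0.509280.
C₂ = 2.400·[1 − (18.8211·0.374209 − 27.4173·0.509280)/(-8.59617)] = 2.400·0.194986 = 0.467967 kg/m³.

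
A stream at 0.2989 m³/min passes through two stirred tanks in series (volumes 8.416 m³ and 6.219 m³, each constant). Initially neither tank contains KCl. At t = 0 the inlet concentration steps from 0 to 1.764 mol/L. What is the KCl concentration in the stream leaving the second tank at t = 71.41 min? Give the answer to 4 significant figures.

Time constants: τᵢ = Vᵢ/Q for each well-mixed tank.
τ₁ = 8.416/0.2989 = 28.1566 min; τ₂ = 6.219/0.2989 = 20.8063 min.
Tank 1: C₁ = C_in(1 − e^(−t/τ₁)). Tank 2 (τ₁ ≠ τ₂): C₂ = C_in[1 − (τ₁ e^(−t/τ₁) − τ₂ e^(−t/τ₂))/(τ₁ − τ₂)].
At t = 71.41: e^(−t/τ₁) = 0.0791686, e^(−t/τ₂) = 0.0323179.
C₂ = 1.764·[1 − (28.1566·0.0791686 − 20.8063·0.0323179)/(7.35028)] = 1.764·0.788212 = 1.39041 mol/L.

1.390 mol/L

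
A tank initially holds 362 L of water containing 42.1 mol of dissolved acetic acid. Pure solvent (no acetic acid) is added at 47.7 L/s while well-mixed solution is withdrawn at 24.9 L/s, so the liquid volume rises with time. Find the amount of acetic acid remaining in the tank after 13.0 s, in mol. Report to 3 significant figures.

Let m(t) be the amount of acetic acid. Volume: V(t) = V₀ + (Q_in − Q_out) t = 362 + 22.800 t; V(13.0) = 658.40 L.
Solute balance: dm/dt = 0 − Q_out C = −Q_out m/V(t).
Separate: dm/m = −Q_out dt/V(t) ⇒ ln(m/m₀) = −(Q_out/(Q_in−Q_out)) ln(V/V₀).
m = m₀ (V₀/V)^(Q_out/(Q_in−Q_out)) = 42.1 × (362/658.40)^(1.0921) = 21.907 mol.

21.9 mol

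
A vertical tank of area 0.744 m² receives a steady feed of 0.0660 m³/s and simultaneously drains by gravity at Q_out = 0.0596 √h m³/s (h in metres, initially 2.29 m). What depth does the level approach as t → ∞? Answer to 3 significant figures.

1.23 m

Level balance: A dh/dt = 0.0660 − 0.0596 √h. Setting dh/dt = 0:
Q_in = 0.0596 √h_ss ⇒ √h_ss = 0.0660/0.0596 = 1.1074.
h_ss = 1.1074² = 1.2263 m. (Since h₀ = 2.29 m > h_ss, the level will fall toward this value.)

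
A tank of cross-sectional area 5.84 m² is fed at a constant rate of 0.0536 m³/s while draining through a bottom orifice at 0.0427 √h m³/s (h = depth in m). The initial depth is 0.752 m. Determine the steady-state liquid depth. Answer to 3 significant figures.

1.58 m

Level balance: A dh/dt = 0.0536 − 0.0427 √h. Setting dh/dt = 0:
Q_in = 0.0427 √h_ss ⇒ √h_ss = 0.0536/0.0427 = 1.2553.
h_ss = 1.2553² = 1.5757 m. (Since h₀ = 0.752 m < h_ss, the level will rise toward this value.)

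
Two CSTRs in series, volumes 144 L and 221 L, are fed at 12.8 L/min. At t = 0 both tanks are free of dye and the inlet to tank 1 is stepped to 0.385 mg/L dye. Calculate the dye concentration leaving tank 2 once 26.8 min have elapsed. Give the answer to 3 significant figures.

Time constants: τᵢ = Vᵢ/Q for each well-mixed tank.
τ₁ = 144/12.8 = 11.250 min; τ₂ = 221/12.8 = 17.266 min.
Tank 1: C₁ = C_in(1 − e^(−t/τ₁)). Tank 2 (τ₁ ≠ τ₂): C₂ = C_in[1 − (τ₁ e^(−t/τ₁) − τ₂ e^(−t/τ₂))/(τ₁ − τ₂)].
At t = 26.8: e^(−t/τ₁) = 0.092345, e^(−t/τ₂) = 0.21178.
C₂ = 0.385·[1 − (11.250·0.092345 − 17.266·0.21178)/(-6.0156)] = 0.385·0.56487 = 0.21747 mg/L.

0.217 mg/L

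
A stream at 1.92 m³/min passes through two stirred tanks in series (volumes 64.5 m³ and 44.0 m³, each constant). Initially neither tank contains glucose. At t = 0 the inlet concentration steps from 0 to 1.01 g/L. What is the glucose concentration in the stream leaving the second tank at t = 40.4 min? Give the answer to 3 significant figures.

Time constants: τᵢ = Vᵢ/Q for each well-mixed tank.
τ₁ = 64.5/1.92 = 33.594 min; τ₂ = 44.0/1.92 = 22.917 min.
Solving the cascade with C₁(0)=C₂(0)=0 gives C₂(t) = C_in[1 − (τ₁ e^(−t/τ₁) − τ₂ e^(−t/τ₂))/(τ₁ − τ₂)].
At t = 40.4: e^(−t/τ₁) = 0.30041, e^(−t/τ₂) = 0.17155.
C₂ = 1.01·[1 − (33.594·0.30041 − 22.917·0.17155)/(10.677)] = 1.01·0.42300 = 0.42723 g/L.

0.427 g/L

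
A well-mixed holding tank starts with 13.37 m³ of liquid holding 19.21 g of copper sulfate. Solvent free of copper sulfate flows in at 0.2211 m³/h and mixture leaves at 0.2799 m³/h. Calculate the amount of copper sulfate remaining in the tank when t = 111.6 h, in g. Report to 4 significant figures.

Total volume: dV/dt = Q_in − Q_out = -0.0588000 m³/h, so V(t) = 13.37 − 0.0588000 t and V(111.6) = 6.80792 m³.
No copper sulfate enters, so dm/dt = −Q_out · (m/V).
Separate: dm/m = −Q_out dt/V(t) ⇒ ln(m/m₀) = −(Q_out/(Q_in−Q_out)) ln(V/V₀).
m = m₀ (V₀/V)^(Q_out/(Q_in−Q_out)) = 19.21 × (13.37/6.80792)^(-4.76020) = 0.773091 g.

0.7731 g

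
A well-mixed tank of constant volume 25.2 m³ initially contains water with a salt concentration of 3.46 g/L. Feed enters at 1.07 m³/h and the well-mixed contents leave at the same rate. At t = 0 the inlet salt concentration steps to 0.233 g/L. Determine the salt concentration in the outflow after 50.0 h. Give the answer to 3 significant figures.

0.619 g/L

Accumulation = in − out for the solute gives V dC/dt = Q(C_in − C).
Rewrite as dC/dt + C/τ = C_in/τ, τ = V/Q = 23.551 h.
Solution: C(t) = C_in + (C₀ − C_in) e^(−t/τ).
C(50.0) = 0.233 + (3.46 − 0.233)·e^(−50.0/23.551) = 0.233 + (3.2270)·0.11967 = 0.61918 g/L.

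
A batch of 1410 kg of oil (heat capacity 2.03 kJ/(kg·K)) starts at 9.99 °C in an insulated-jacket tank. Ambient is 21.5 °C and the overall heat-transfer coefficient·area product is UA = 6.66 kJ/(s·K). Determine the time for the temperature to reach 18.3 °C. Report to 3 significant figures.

M c_p dT/dt = −UA(T − T_amb).
τ = M c_p/UA = 429.77 s; T_ss = T_amb = 21.500 °C.
T(t) = T_ss + (T₀ − T_ss)e^(−t/τ); set T = 18.3:
t = −τ ln[(T − T_ss)/(T₀ − T_ss)] = −429.77 · ln(0.27802) = 550.14 s.

550 s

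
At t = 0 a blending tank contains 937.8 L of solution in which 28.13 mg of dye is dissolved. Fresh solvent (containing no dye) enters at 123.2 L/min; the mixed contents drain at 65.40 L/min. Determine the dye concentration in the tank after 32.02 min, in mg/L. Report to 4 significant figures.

0.002940 mg/L

Total volume: dV/dt = Q_in − Q_out = 57.8000 L/min, so V(t) = 937.8 + 57.8000 t and V(32.02) = 2788.56 L.
Species balance (pure solvent in): dm/dt = −Q_out · m/V(t).
dm/m = −Q_out dt/(V₀ + 57.8000 t); integrating gives ln(m/m₀) = −(Q_out/(Q_in−Q_out)) ln(V/V₀).
m = m₀ (V₀/V)^(Q_out/(Q_in−Q_out)) = 28.13 × (937.8/2788.56)^(1.13149) = 8.19731 mg.
C = m/V = 8.19731/2788.56 = 0.00293963 mg/L.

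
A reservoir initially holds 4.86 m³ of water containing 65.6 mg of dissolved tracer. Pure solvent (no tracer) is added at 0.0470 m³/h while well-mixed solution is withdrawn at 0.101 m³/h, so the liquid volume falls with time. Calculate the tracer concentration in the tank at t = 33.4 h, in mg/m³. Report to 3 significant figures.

Let m(t) be the amount of tracer. Volume: V(t) = V₀ + (Q_in − Q_out) t = 4.86 − 0.054000 t; V(33.4) = 3.0564 m³.
No tracer enters, so dm/dt = −Q_out · (m/V).
dm/m = −Q_out dt/(V₀ − 0.054000 t); integrating gives ln(m/m₀) = −(Q_out/(Q_in−Q_out)) ln(V/V₀).
m = m₀ (V₀/V)^(Q_out/(Q_in−Q_out)) = 65.6 × (4.86/3.0564)^(-1.8704) = 27.553 mg.
C = m/V = 27.553/3.0564 = 9.0147 mg/m³.

9.01 mg/m³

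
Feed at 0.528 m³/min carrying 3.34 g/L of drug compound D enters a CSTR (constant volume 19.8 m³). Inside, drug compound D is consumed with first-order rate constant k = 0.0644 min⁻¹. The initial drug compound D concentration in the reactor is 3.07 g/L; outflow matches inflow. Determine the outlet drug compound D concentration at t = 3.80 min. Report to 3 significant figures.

2.46 g/L

Accumulation = in − out − consumed: V dC/dt = Q C_in − Q C − k V C.
This is linear with rate a = Q/V + k = 0.091067 min⁻¹.
C_ss = Q C_in/(Q + kV) = 0.97804 g/L; C(t) = C_ss + (C₀ − C_ss) e^(−a t).
C(3.80) = 0.97804 + (2.0920)·e^(−0.091067·3.80) = 0.97804 + (2.0920)·0.70747 = 2.4580 g/L.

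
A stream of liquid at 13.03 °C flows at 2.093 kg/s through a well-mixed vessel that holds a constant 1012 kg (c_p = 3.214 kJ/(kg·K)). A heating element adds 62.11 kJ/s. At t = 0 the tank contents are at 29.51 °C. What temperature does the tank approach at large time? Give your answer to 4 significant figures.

First-law balance (no shaft work): M c_p dT/dt = ṁ c_p (T_in − T) + 62.11.
At steady state dT/dt = 0 ⇒ T_ss = T_in + Q̇/(ṁ c_p) = 13.03 + 62.11/(2.093·3.214) = 22.2631 °C.

22.26 °C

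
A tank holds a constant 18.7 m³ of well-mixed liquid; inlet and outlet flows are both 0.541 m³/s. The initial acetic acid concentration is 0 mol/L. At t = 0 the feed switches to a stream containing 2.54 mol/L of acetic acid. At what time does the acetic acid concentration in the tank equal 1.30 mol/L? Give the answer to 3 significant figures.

Species balance on the tank: V dC/dt = Q(C_in − C), so τ = V/Q = 34.566 s.
C(t) = C_in + (C₀ − C_in) e^(−t/τ). Set C = 1.30 and solve for t:
e^(−t/τ) = (C − C_in)/(C₀ − C_in) = (1.30 − 2.54)/(0 − 2.54) = 0.48819
t = −τ ln(…) = 34.566 × 0.71705 = 24.785 s.

24.8 s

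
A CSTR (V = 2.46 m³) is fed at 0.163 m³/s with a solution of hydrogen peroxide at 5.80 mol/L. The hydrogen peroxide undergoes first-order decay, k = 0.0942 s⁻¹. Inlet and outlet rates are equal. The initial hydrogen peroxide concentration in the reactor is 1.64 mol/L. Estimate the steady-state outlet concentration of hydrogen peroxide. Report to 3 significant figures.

2.40 mol/L

Accumulation = in − out − consumed: V dC/dt = Q C_in − Q C − k V C.
At steady state: 0 = Q C_in − (Q + kV) C_ss, so C_ss = Q C_in/(Q + kV).
C_ss = 0.163·5.80/(0.163 + 0.0942·2.46) = 0.94540/0.39473 = 2.3950 mol/L.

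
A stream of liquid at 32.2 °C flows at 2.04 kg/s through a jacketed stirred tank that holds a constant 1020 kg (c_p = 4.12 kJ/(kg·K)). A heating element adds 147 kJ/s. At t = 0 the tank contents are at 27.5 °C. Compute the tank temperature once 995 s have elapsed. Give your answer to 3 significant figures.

M c_p dT/dt = ṁ c_p (T_in − T) + Q̇.
τ = M/ṁ = 500.00 s; T_ss = T_in + Q̇/(ṁ c_p) = 32.2 + 147/(2.04·4.12) = 49.690 °C.
T approaches T_ss exponentially: T(t) = T_ss + (T₀ − T_ss) e^(−t/τ).
T(995) = 49.690 + (-22.190)·e^(−995/500.00) = 49.690 + (-22.190)·0.13670 = 46.657 °C.

46.7 °C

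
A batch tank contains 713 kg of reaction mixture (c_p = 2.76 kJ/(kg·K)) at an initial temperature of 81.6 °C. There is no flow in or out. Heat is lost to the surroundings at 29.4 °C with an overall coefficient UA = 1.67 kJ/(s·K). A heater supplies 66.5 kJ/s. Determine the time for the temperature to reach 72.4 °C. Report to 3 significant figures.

Energy balance: M c_p dT/dt = −UA(T − T_amb) + Q̇.
τ = M c_p/UA = 1178.4 s; T_ss = T_amb + Q̇/UA = 29.4 + 66.5/1.67 = 69.220 °C.
T(t) = T_ss + (T₀ − T_ss)e^(−t/τ); set T = 72.4:
t = −τ ln[(T − T_ss)/(T₀ − T_ss)] = −1178.4 · ln(0.25684) = 1601.7 s.

1600 s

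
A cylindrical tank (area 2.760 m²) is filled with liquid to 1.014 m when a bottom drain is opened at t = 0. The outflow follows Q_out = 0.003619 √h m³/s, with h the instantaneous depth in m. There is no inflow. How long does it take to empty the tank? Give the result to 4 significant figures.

Volume balance on the tank: A dh/dt = −0.003619 √h.
This is separable: 2 d(√h)/dt = −0.003619/A, so √h = √h₀ − (0.003619/(2A)) t.
Tank is empty when √h = 0: t_empty = 2A√h₀/0.003619.
t_empty = 2·2.760·√1.014/0.003619 = 5.52000·1.00698/0.003619 = 1535.92 s.

1536 s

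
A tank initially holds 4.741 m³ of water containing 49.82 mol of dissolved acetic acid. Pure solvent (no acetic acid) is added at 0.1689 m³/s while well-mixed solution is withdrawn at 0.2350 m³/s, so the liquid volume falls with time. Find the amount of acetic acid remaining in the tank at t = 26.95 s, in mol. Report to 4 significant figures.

9.330 mol

Let m(t) be the amount of acetic acid. Volume: V(t) = V₀ + (Q_in − Q_out) t = 4.741 − 0.0661000 t; V(26.95) = 2.95960 m³.
Species balance (pure solvent in): dm/dt = −Q_out · m/V(t).
Separate: dm/m = −Q_out dt/V(t) ⇒ ln(m/m₀) = −(Q_out/(Q_in−Q_out)) ln(V/V₀).
m = m₀ (V₀/V)^(Q_out/(Q_in−Q_out)) = 49.82 × (4.741/2.95960)^(-3.55522) = 9.32990 mol.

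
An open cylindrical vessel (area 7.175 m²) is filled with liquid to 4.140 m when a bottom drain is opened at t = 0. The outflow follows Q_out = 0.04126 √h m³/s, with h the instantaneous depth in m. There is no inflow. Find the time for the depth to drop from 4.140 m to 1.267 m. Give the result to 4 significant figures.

316.2 s

A dh/dt = −Q_out = −0.04126 √h.
Separate and integrate: 2(√h − √h₀) = −(0.04126/A) t.
t = 2A(√h₀ − √h)/0.04126 = 2·7.175·(√4.140 − √1.267)/0.04126
  = 14.3500 × (2.03470 − 1.12561) / 0.04126 = 316.176 s.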